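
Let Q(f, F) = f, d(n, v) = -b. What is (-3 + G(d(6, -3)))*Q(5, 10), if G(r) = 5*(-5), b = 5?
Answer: -140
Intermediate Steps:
d(n, v) = -5 (d(n, v) = -1*5 = -5)
G(r) = -25
(-3 + G(d(6, -3)))*Q(5, 10) = (-3 - 25)*5 = -28*5 = -140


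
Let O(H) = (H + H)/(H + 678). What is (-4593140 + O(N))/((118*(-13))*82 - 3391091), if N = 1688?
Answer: 1811227644/1386822619 ≈ 1.3060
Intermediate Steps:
O(H) = 2*H/(678 + H) (O(H) = (2*H)/(678 + H) = 2*H/(678 + H))
(-4593140 + O(N))/((118*(-13))*82 - 3391091) = (-4593140 + 2*1688/(678 + 1688))/((118*(-13))*82 - 3391091) = (-4593140 + 2*1688/2366)/(-1534*82 - 3391091) = (-4593140 + 2*1688*(1/2366))/(-125788 - 3391091) = (-4593140 + 1688/1183)/(-3516879) = -5433682932/1183*(-1/3516879) = 1811227644/1386822619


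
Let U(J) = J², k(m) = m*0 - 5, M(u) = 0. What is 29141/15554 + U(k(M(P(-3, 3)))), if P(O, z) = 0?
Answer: 59713/2222 ≈ 26.874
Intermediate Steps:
k(m) = -5 (k(m) = 0 - 5 = -5)
29141/15554 + U(k(M(P(-3, 3)))) = 29141/15554 + (-5)² = 29141*(1/15554) + 25 = 4163/2222 + 25 = 59713/2222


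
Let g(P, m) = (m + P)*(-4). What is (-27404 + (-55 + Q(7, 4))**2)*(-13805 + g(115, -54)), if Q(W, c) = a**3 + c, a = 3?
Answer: 376906572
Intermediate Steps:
g(P, m) = -4*P - 4*m (g(P, m) = (P + m)*(-4) = -4*P - 4*m)
Q(W, c) = 27 + c (Q(W, c) = 3**3 + c = 27 + c)
(-27404 + (-55 + Q(7, 4))**2)*(-13805 + g(115, -54)) = (-27404 + (-55 + (27 + 4))**2)*(-13805 + (-4*115 - 4*(-54))) = (-27404 + (-55 + 31)**2)*(-13805 + (-460 + 216)) = (-27404 + (-24)**2)*(-13805 - 244) = (-27404 + 576)*(-14049) = -26828*(-14049) = 376906572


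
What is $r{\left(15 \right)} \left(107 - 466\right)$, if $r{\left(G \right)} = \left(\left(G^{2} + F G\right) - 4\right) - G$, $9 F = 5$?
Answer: $- \frac{230837}{3} \approx -76946.0$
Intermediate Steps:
$F = \frac{5}{9}$ ($F = \frac{1}{9} \cdot 5 = \frac{5}{9} \approx 0.55556$)
$r{\left(G \right)} = -4 + G^{2} - \frac{4 G}{9}$ ($r{\left(G \right)} = \left(\left(G^{2} + \frac{5 G}{9}\right) - 4\right) - G = \left(-4 + G^{2} + \frac{5 G}{9}\right) - G = -4 + G^{2} - \frac{4 G}{9}$)
$r{\left(15 \right)} \left(107 - 466\right) = \left(-4 + 15^{2} - \frac{20}{3}\right) \left(107 - 466\right) = \left(-4 + 225 - \frac{20}{3}\right) \left(-359\right) = \frac{643}{3} \left(-359\right) = - \frac{230837}{3}$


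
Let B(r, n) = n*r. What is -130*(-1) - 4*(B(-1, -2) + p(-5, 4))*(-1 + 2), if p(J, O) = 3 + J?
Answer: 130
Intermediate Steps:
-130*(-1) - 4*(B(-1, -2) + p(-5, 4))*(-1 + 2) = -130*(-1) - 4*(-2*(-1) + (3 - 5))*(-1 + 2) = 130 - 4*(2 - 2) = 130 - 0 = 130 - 4*0 = 130 + 0 = 130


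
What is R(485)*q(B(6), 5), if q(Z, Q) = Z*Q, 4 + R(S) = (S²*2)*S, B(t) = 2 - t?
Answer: -4563364920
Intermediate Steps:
R(S) = -4 + 2*S³ (R(S) = -4 + (S²*2)*S = -4 + (2*S²)*S = -4 + 2*S³)
q(Z, Q) = Q*Z
R(485)*q(B(6), 5) = (-4 + 2*485³)*(5*(2 - 1*6)) = (-4 + 2*114084125)*(5*(2 - 6)) = (-4 + 228168250)*(5*(-4)) = 228168246*(-20) = -4563364920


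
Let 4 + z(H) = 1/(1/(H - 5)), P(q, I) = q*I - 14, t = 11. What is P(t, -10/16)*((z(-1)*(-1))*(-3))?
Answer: 2505/4 ≈ 626.25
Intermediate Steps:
P(q, I) = -14 + I*q (P(q, I) = I*q - 14 = -14 + I*q)
z(H) = -9 + H (z(H) = -4 + 1/(1/(H - 5)) = -4 + 1/(1/(-5 + H)) = -4 + (-5 + H) = -9 + H)
P(t, -10/16)*((z(-1)*(-1))*(-3)) = (-14 - 10/16*11)*(((-9 - 1)*(-1))*(-3)) = (-14 - 10*1/16*11)*(-10*(-1)*(-3)) = (-14 - 5/8*11)*(10*(-3)) = (-14 - 55/8)*(-30) = -167/8*(-30) = 2505/4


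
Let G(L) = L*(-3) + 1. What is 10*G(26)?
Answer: -770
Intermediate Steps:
G(L) = 1 - 3*L (G(L) = -3*L + 1 = 1 - 3*L)
10*G(26) = 10*(1 - 3*26) = 10*(1 - 78) = 10*(-77) = -770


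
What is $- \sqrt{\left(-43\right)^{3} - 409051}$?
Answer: $- i \sqrt{488558} \approx - 698.97 i$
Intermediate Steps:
$- \sqrt{\left(-43\right)^{3} - 409051} = - \sqrt{-79507 - 409051} = - \sqrt{-488558} = - i \sqrt{488558}$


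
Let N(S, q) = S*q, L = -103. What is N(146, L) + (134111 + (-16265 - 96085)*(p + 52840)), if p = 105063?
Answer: -17740282977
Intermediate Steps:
N(146, L) + (134111 + (-16265 - 96085)*(p + 52840)) = 146*(-103) + (134111 + (-16265 - 96085)*(105063 + 52840)) = -15038 + (134111 - 112350*157903) = -15038 + (134111 - 17740402050) = -15038 - 17740267939 = -17740282977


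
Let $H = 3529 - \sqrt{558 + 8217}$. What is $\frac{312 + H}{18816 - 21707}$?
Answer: $- \frac{3841}{2891} + \frac{15 \sqrt{39}}{2891} \approx -1.2962$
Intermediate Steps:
$H = 3529 - 15 \sqrt{39}$ ($H = 3529 - \sqrt{8775} = 3529 - 15 \sqrt{39} \approx 3435.3$)
$\frac{312 + H}{18816 - 21707} = \frac{312 + \left(3529 - 15 \sqrt{39}\right)}{18816 - 21707} = \frac{3841 - 15 \sqrt{39}}{-2891} = \left(3841 - 15 \sqrt{39}\right) \left(- \frac{1}{2891}\right) = - \frac{3841}{2891} + \frac{15 \sqrt{39}}{2891}$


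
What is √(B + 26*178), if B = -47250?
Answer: I*√42622 ≈ 206.45*I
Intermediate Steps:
√(B + 26*178) = √(-47250 + 26*178) = √(-47250 + 4628) = √(-42622) = I*√42622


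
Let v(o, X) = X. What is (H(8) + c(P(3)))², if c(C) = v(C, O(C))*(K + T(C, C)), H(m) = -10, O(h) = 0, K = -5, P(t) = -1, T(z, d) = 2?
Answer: 100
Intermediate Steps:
c(C) = 0 (c(C) = 0*(-5 + 2) = 0*(-3) = 0)
(H(8) + c(P(3)))² = (-10 + 0)² = (-10)² = 100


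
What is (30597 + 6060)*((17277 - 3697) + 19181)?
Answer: 1200919977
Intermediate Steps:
(30597 + 6060)*((17277 - 3697) + 19181) = 36657*(13580 + 19181) = 36657*32761 = 1200919977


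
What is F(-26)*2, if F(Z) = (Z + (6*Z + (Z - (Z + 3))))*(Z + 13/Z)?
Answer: 9805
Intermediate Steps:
F(Z) = (-3 + 7*Z)*(Z + 13/Z) (F(Z) = (Z + (6*Z + (Z - (3 + Z))))*(Z + 13/Z) = (Z + (6*Z + (Z + (-3 - Z))))*(Z + 13/Z) = (Z + (6*Z - 3))*(Z + 13/Z) = (Z + (-3 + 6*Z))*(Z + 13/Z) = (-3 + 7*Z)*(Z + 13/Z))
F(-26)*2 = (91 - 39/(-26) - 3*(-26) + 7*(-26)**2)*2 = (91 - 39*(-1/26) + 78 + 7*676)*2 = (91 + 3/2 + 78 + 4732)*2 = (9805/2)*2 = 9805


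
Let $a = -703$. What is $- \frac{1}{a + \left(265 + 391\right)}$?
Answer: $\frac{1}{47} \approx 0.021277$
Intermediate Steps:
$- \frac{1}{a + \left(265 + 391\right)} = - \frac{1}{-703 + \left(265 + 391\right)} = - \frac{1}{-703 + 656} = - \frac{1}{-47} = \left(-1\right) \left(- \frac{1}{47}\right) = \frac{1}{47}$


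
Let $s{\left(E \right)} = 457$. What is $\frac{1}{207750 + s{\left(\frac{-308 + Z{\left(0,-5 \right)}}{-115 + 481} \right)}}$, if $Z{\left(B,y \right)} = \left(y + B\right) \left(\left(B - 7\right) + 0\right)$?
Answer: $\frac{1}{208207} \approx 4.8029 \cdot 10^{-6}$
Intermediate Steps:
$Z{\left(B,y \right)} = \left(-7 + B\right) \left(B + y\right)$ ($Z{\left(B,y \right)} = \left(B + y\right) \left(\left(-7 + B\right) + 0\right) = \left(B + y\right) \left(-7 + B\right) = \left(-7 + B\right) \left(B + y\right)$)
$\frac{1}{207750 + s{\left(\frac{-308 + Z{\left(0,-5 \right)}}{-115 + 481} \right)}} = \frac{1}{207750 + 457} = \frac{1}{208207}$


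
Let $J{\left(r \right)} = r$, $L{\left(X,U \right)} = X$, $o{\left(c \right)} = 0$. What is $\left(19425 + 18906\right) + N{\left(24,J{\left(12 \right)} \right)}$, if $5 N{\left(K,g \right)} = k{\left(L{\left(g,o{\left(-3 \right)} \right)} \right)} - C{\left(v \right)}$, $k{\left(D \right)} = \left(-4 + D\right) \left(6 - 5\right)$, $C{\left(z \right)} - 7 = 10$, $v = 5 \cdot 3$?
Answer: $\frac{191646}{5} \approx 38329.0$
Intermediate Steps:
$v = 15$
$C{\left(z \right)} = 17$ ($C{\left(z \right)} = 7 + 10 = 17$)
$k{\left(D \right)} = -4 + D$ ($k{\left(D \right)} = \left(-4 + D\right) 1 = -4 + D$)
$N{\left(K,g \right)} = - \frac{21}{5} + \frac{g}{5}$ ($N{\left(K,g \right)} = \frac{\left(-4 + g\right) - 17}{5} = \frac{-21 + g}{5} = - \frac{21}{5} + \frac{g}{5}$)
$\left(19425 + 18906\right) + N{\left(24,J{\left(12 \right)} \right)} = \left(19425 + 18906\right) + \left(- \frac{21}{5} + \frac{1}{5} \cdot 12\right) = 38331 + \left(- \frac{21}{5} + \frac{12}{5}\right) = 38331 - \frac{9}{5} = \frac{191646}{5}$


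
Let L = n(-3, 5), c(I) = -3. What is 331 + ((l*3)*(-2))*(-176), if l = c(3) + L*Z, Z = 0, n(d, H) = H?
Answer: -2837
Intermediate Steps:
L = 5
l = -3 (l = -3 + 5*0 = -3 + 0 = -3)
331 + ((l*3)*(-2))*(-176) = 331 + (-3*3*(-2))*(-176) = 331 - 9*(-2)*(-176) = 331 + 18*(-176) = 331 - 3168 = -2837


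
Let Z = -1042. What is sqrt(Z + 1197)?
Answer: sqrt(155) ≈ 12.450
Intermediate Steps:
sqrt(Z + 1197) = sqrt(-1042 + 1197) = sqrt(155)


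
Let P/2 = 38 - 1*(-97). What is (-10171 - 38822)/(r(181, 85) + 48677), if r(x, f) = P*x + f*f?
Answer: -16331/34924 ≈ -0.46762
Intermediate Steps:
P = 270 (P = 2*(38 - 1*(-97)) = 2*(38 + 97) = 2*135 = 270)
r(x, f) = f² + 270*x (r(x, f) = 270*x + f*f = 270*x + f² = f² + 270*x)
(-10171 - 38822)/(r(181, 85) + 48677) = (-10171 - 38822)/((85² + 270*181) + 48677) = -48993/((7225 + 48870) + 48677) = -48993/(56095 + 48677) = -48993/104772 = -48993*1/104772 = -16331/34924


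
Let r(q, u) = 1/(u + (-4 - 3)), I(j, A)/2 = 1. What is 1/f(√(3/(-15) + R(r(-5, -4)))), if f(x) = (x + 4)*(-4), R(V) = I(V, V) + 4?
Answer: -5/51 + √145/204 ≈ -0.039012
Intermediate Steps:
I(j, A) = 2 (I(j, A) = 2*1 = 2)
r(q, u) = 1/(-7 + u) (r(q, u) = 1/(u - 7) = 1/(-7 + u))
R(V) = 6 (R(V) = 2 + 4 = 6)
f(x) = -16 - 4*x (f(x) = (4 + x)*(-4) = -16 - 4*x)
1/f(√(3/(-15) + R(r(-5, -4)))) = 1/(-16 - 4*√(3/(-15) + 6)) = 1/(-16 - 4*√(3*(-1/15) + 6)) = 1/(-16 - 4*√(-⅕ + 6)) = 1/(-16 - 4*√145/5)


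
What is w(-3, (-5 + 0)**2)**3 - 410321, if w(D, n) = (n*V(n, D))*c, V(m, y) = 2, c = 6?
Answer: 26589679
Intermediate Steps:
w(D, n) = 12*n (w(D, n) = (n*2)*6 = (2*n)*6 = 12*n)
w(-3, (-5 + 0)**2)**3 - 410321 = (12*(-5 + 0)**2)**3 - 410321 = (12*(-5)**2)**3 - 410321 = (12*25)**3 - 410321 = 300**3 - 410321 = 27000000 - 410321 = 26589679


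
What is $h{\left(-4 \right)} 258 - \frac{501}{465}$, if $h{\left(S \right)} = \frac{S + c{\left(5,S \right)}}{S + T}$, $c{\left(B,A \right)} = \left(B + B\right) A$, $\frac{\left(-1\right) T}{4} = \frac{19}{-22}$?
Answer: $\frac{3225693}{155} \approx 20811.0$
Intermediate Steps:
$T = \frac{38}{11}$ ($T = - 4 \frac{19}{-22} = - 4 \cdot 19 \left(- \frac{1}{22}\right) = \left(-4\right) \left(- \frac{19}{22}\right) = \frac{38}{11} \approx 3.4545$)
$c{\left(B,A \right)} = 2 A B$ ($c{\left(B,A \right)} = 2 B A = 2 A B$)
$h{\left(S \right)} = \frac{11 S}{\frac{38}{11} + S}$ ($h{\left(S \right)} = \frac{S + 2 S 5}{S + \frac{38}{11}} = \frac{S + 10 S}{\frac{38}{11} + S} = \frac{11 S}{\frac{38}{11} + S}$)
$h{\left(-4 \right)} 258 - \frac{501}{465} = 121 \left(-4\right) \frac{1}{38 + 11 \left(-4\right)} 258 - \frac{501}{465} = 121 \left(-4\right) \frac{1}{38 - 44} \cdot 258 - \frac{167}{155} = 121 \left(-4\right) \frac{1}{-6} \cdot 258 - \frac{167}{155} = 121 \left(-4\right) \left(- \frac{1}{6}\right) 258 - \frac{167}{155} = \frac{242}{3} \cdot 258 - \frac{167}{155} = 20812 - \frac{167}{155} = \frac{3225693}{155}$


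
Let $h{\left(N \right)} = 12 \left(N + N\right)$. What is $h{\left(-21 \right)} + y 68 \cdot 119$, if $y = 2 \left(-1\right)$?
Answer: $-16688$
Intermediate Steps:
$h{\left(N \right)} = 24 N$ ($h{\left(N \right)} = 12 \cdot 2 N = 24 N$)
$y = -2$
$h{\left(-21 \right)} + y 68 \cdot 119 = 24 \left(-21\right) + \left(-2\right) 68 \cdot 119 = -504 - 16184 = -16688$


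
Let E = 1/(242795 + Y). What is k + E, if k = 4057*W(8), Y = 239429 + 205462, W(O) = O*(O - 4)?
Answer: 89278147265/687686 ≈ 1.2982e+5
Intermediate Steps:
W(O) = O*(-4 + O)
Y = 444891
k = 129824 (k = 4057*(8*(-4 + 8)) = 4057*(8*4) = 4057*32 = 129824)
E = 1/687686 (E = 1/(242795 + 444891) = 1/687686 ≈ 1.4542e-6)
k + E = 129824 + 1/687686 = 89278147265/687686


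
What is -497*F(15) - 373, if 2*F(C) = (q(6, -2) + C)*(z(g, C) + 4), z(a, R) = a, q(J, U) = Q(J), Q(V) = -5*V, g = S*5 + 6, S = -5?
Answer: -112571/2 ≈ -56286.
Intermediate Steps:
g = -19 (g = -5*5 + 6 = -25 + 6 = -19)
q(J, U) = -5*J
F(C) = 225 - 15*C/2 (F(C) = ((-5*6 + C)*(-19 + 4))/2 = ((-30 + C)*(-15))/2 = (450 - 15*C)/2 = 225 - 15*C/2)
-497*F(15) - 373 = -497*(225 - 15/2*15) - 373 = -497*(225 - 225/2) - 373 = -497*225/2 - 373 = -111825/2 - 373 = -112571/2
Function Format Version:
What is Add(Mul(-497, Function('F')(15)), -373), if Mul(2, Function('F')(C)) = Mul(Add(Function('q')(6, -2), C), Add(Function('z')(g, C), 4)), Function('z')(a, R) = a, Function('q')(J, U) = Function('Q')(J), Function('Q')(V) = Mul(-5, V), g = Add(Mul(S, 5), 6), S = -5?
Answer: Rational(-112571, 2) ≈ -56286.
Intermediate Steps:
g = -19 (g = Add(Mul(-5, 5), 6) = Add(-25, 6) = -19)
Function('q')(J, U) = Mul(-5, J)
Function('F')(C) = Add(225, Mul(Rational(-15, 2), C)) (Function('F')(C) = Mul(Rational(1, 2), Mul(Add(Mul(-5, 6), C), Add(-19, 4))) = Mul(Rational(1, 2), Mul(Add(-30, C), -15)) = Mul(Rational(1, 2), Add(450, Mul(-15, C))) = Add(225, Mul(Rational(-15, 2), C)))
Add(Mul(-497, Function('F')(15)), -373) = Add(Mul(-497, Add(225, Mul(Rational(-15, 2), 15))), -373) = Add(Mul(-497, Add(225, Rational(-225, 2))), -373) = Add(Mul(-497, Rational(225, 2)), -373) = Add(Rational(-111825, 2), -373) = Rational(-112571, 2)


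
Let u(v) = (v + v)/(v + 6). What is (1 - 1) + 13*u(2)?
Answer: 13/2 ≈ 6.5000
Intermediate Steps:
u(v) = 2*v/(6 + v) (u(v) = (2*v)/(6 + v) = 2*v/(6 + v))
(1 - 1) + 13*u(2) = (1 - 1) + 13*(2*2/(6 + 2)) = 0 + 13*(2*2/8) = 0 + 13*(2*2*(⅛)) = 0 + 13*(½) = 0 + 13/2 = 13/2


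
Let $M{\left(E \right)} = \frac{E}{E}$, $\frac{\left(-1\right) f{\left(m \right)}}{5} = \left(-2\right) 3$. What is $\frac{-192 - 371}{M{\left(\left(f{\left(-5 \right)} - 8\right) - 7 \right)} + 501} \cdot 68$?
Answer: $- \frac{19142}{251} \approx -76.263$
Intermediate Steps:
$f{\left(m \right)} = 30$ ($f{\left(m \right)} = - 5 \left(\left(-2\right) 3\right) = \left(-5\right) \left(-6\right) = 30$)
$M{\left(E \right)} = 1$
$\frac{-192 - 371}{M{\left(\left(f{\left(-5 \right)} - 8\right) - 7 \right)} + 501} \cdot 68 = \frac{-192 - 371}{1 + 501} \cdot 68 = - \frac{563}{502} \cdot 68 = \left(-563\right) \frac{1}{502} \cdot 68 = \left(- \frac{563}{502}\right) 68 = - \frac{19142}{251}$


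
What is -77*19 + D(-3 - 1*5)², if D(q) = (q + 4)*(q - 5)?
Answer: 1241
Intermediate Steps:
D(q) = (-5 + q)*(4 + q) (D(q) = (4 + q)*(-5 + q) = (-5 + q)*(4 + q))
-77*19 + D(-3 - 1*5)² = -77*19 + (-20 + (-3 - 1*5)² - (-3 - 1*5))² = -1463 + (-20 + (-3 - 5)² - (-3 - 5))² = -1463 + (-20 + (-8)² - 1*(-8))² = -1463 + (-20 + 64 + 8)² = -1463 + 52² = -1463 + 2704 = 1241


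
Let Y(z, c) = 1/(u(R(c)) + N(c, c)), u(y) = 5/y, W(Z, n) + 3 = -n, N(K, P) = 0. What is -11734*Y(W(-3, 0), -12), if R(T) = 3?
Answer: -35202/5 ≈ -7040.4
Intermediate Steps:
W(Z, n) = -3 - n
Y(z, c) = ⅗ (Y(z, c) = 1/(5/3 + 0) = 1/(5/3) = ⅗)
-11734*Y(W(-3, 0), -12) = -11734*⅗ = -35202/5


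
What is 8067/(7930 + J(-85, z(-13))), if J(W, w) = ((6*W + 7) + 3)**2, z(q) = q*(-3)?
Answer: 8067/257930 ≈ 0.031276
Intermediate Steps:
z(q) = -3*q
J(W, w) = (10 + 6*W)**2 (J(W, w) = ((7 + 6*W) + 3)**2 = (10 + 6*W)**2)
8067/(7930 + J(-85, z(-13))) = 8067/(7930 + 4*(5 + 3*(-85))**2) = 8067/(7930 + 4*(5 - 255)**2) = 8067/(7930 + 4*(-250)**2) = 8067/(7930 + 4*62500) = 8067/(7930 + 250000) = 8067/257930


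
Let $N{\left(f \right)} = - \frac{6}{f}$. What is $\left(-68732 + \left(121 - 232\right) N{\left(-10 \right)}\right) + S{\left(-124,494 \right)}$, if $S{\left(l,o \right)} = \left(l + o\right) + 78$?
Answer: $- \frac{341753}{5} \approx -68351.0$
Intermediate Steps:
$S{\left(l,o \right)} = 78 + l + o$
$\left(-68732 + \left(121 - 232\right) N{\left(-10 \right)}\right) + S{\left(-124,494 \right)} = \left(-68732 + \left(121 - 232\right) \left(- \frac{6}{-10}\right)\right) + \left(78 - 124 + 494\right) = \left(-68732 - 111 \left(\left(-6\right) \left(- \frac{1}{10}\right)\right)\right) + 448 = \left(-68732 - \frac{333}{5}\right) + 448 = - \frac{343993}{5} + 448 = - \frac{341753}{5}$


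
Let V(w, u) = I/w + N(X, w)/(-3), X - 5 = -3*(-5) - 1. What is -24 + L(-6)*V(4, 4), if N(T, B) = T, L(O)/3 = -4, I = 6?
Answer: 34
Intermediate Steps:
X = 19 (X = 5 + (-3*(-5) - 1) = 5 + (15 - 1) = 5 + 14 = 19)
L(O) = -12 (L(O) = 3*(-4) = -12)
V(w, u) = -19/3 + 6/w (V(w, u) = 6/w + 19/(-3) = 6/w + 19*(-1/3) = 6/w - 19/3 = -19/3 + 6/w)
-24 + L(-6)*V(4, 4) = -24 - 12*(-19/3 + 6/4) = -24 - 12*(-19/3 + 6*(1/4)) = -24 - 12*(-19/3 + 3/2) = -24 - 12*(-29/6) = -24 + 58 = 34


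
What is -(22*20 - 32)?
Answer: -408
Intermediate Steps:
-(22*20 - 32) = -(440 - 32) = -1*408 = -408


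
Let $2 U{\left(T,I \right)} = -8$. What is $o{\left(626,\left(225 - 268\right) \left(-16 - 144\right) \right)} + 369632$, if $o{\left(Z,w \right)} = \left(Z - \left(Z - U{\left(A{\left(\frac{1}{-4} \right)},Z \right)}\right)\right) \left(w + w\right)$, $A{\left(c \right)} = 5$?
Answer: $314592$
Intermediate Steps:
$U{\left(T,I \right)} = -4$ ($U{\left(T,I \right)} = \frac{1}{2} \left(-8\right) = -4$)
$o{\left(Z,w \right)} = - 8 w$ ($o{\left(Z,w \right)} = \left(Z - \left(4 + Z\right)\right) \left(w + w\right) = - 4 \cdot 2 w = - 8 w$)
$o{\left(626,\left(225 - 268\right) \left(-16 - 144\right) \right)} + 369632 = - 8 \left(225 - 268\right) \left(-16 - 144\right) + 369632 = - 8 \left(\left(-43\right) \left(-160\right)\right) + 369632 = \left(-8\right) 6880 + 369632 = -55040 + 369632 = 314592$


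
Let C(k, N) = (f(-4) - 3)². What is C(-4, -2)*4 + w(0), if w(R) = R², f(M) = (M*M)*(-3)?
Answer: 10404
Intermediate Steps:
f(M) = -3*M² (f(M) = M²*(-3) = -3*M²)
C(k, N) = 2601 (C(k, N) = (-3*(-4)² - 3)² = (-3*16 - 3)² = (-48 - 3)² = (-51)² = 2601)
C(-4, -2)*4 + w(0) = 2601*4 + 0² = 10404 + 0 = 10404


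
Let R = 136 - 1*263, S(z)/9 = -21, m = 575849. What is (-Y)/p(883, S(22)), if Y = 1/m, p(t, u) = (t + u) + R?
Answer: -1/326506383 ≈ -3.0627e-9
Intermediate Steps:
S(z) = -189 (S(z) = 9*(-21) = -189)
R = -127 (R = 136 - 263 = -127)
p(t, u) = -127 + t + u (p(t, u) = (t + u) - 127 = -127 + t + u)
Y = 1/575849 ≈ 1.7366e-6
(-Y)/p(883, S(22)) = (-1*1/575849)/(-127 + 883 - 189) = -1/575849/567 = -1/575849*1/567 = -1/326506383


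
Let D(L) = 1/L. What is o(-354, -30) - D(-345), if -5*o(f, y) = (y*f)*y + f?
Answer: 22007827/345 ≈ 63791.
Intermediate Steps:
o(f, y) = -f/5 - f*y²/5 (o(f, y) = -((y*f)*y + f)/5 = -((f*y)*y + f)/5 = -(f*y² + f)/5 = -(f + f*y²)/5 = -f/5 - f*y²/5)
o(-354, -30) - D(-345) = -⅕*(-354)*(1 + (-30)²) - 1/(-345) = -⅕*(-354)*(1 + 900) - 1*(-1/345) = -⅕*(-354)*901 + 1/345 = 318954/5 + 1/345 = 22007827/345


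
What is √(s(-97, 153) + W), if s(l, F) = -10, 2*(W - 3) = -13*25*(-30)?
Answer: 2*√1217 ≈ 69.771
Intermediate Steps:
W = 4878 (W = 3 + (-13*25*(-30))/2 = 3 + (-325*(-30))/2 = 3 + (½)*9750 = 3 + 4875 = 4878)
√(s(-97, 153) + W) = √(-10 + 4878) = √4868 = 2*√1217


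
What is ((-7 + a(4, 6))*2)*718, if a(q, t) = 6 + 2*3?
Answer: 7180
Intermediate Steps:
a(q, t) = 12 (a(q, t) = 6 + 6 = 12)
((-7 + a(4, 6))*2)*718 = ((-7 + 12)*2)*718 = (5*2)*718 = 10*718 = 7180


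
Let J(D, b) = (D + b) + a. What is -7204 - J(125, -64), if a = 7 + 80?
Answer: -7352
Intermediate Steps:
a = 87
J(D, b) = 87 + D + b (J(D, b) = (D + b) + 87 = 87 + D + b)
-7204 - J(125, -64) = -7204 - (87 + 125 - 64) = -7204 - 1*148 = -7204 - 148 = -7352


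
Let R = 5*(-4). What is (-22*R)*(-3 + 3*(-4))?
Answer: -6600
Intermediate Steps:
R = -20
(-22*R)*(-3 + 3*(-4)) = (-22*(-20))*(-3 + 3*(-4)) = 440*(-3 - 12) = 440*(-15) = -6600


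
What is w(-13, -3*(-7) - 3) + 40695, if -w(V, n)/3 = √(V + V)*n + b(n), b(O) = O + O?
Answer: 40587 - 54*I*√26 ≈ 40587.0 - 275.35*I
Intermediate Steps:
b(O) = 2*O
w(V, n) = -6*n - 3*n*√2*√V (w(V, n) = -3*(√(V + V)*n + 2*n) = -3*(√(2*V)*n + 2*n) = -3*((√2*√V)*n + 2*n) = -3*(n*√2*√V + 2*n) = -3*(2*n + n*√2*√V) = -6*n - 3*n*√2*√V)
w(-13, -3*(-7) - 3) + 40695 = 3*(-3*(-7) - 3)*(-2 - √2*√(-13)) + 40695 = 3*(21 - 3)*(-2 - √2*I*√13) + 40695 = 3*18*(-2 - I*√26) + 40695 = (-108 - 54*I*√26) + 40695 = 40587 - 54*I*√26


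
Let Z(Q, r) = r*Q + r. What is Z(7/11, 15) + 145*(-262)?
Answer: -417620/11 ≈ -37965.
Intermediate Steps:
Z(Q, r) = r + Q*r (Z(Q, r) = Q*r + r = r + Q*r)
Z(7/11, 15) + 145*(-262) = 15*(1 + 7/11) + 145*(-262) = 15*(1 + 7*(1/11)) - 37990 = 15*(1 + 7/11) - 37990 = 15*(18/11) - 37990 = 270/11 - 37990 = -417620/11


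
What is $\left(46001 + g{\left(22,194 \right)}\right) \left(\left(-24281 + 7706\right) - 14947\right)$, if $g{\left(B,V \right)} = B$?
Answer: $-1450737006$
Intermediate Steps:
$\left(46001 + g{\left(22,194 \right)}\right) \left(\left(-24281 + 7706\right) - 14947\right) = \left(46001 + 22\right) \left(\left(-24281 + 7706\right) - 14947\right) = 46023 \left(-16575 - 14947\right) = 46023 \left(-31522\right) = -1450737006$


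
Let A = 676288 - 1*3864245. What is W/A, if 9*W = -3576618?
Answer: 397402/3187957 ≈ 0.12466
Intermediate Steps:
W = -397402 (W = (⅑)*(-3576618) = -397402)
A = -3187957 (A = 676288 - 3864245 = -3187957)
W/A = -397402/(-3187957) = -397402*(-1/3187957) = 397402/3187957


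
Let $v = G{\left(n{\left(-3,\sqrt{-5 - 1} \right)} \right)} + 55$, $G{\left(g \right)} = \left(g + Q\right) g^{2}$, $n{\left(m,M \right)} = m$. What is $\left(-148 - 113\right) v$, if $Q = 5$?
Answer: $-19053$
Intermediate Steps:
$G{\left(g \right)} = g^{2} \left(5 + g\right)$ ($G{\left(g \right)} = \left(g + 5\right) g^{2} = \left(5 + g\right) g^{2} = g^{2} \left(5 + g\right)$)
$v = 73$ ($v = \left(-3\right)^{2} \left(5 - 3\right) + 55 = 9 \cdot 2 + 55 = 18 + 55 = 73$)
$\left(-148 - 113\right) v = \left(-148 - 113\right) 73 = \left(-261\right) 73 = -19053$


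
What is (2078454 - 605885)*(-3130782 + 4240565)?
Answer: 1634232042527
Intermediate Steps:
(2078454 - 605885)*(-3130782 + 4240565) = 1472569*1109783 = 1634232042527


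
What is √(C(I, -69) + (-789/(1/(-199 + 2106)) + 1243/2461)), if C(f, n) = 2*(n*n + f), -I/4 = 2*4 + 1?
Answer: I*√9055543614110/2461 ≈ 1222.8*I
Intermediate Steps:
I = -36 (I = -4*(2*4 + 1) = -4*(8 + 1) = -4*9 = -36)
C(f, n) = 2*f + 2*n² (C(f, n) = 2*(n² + f) = 2*(f + n²) = 2*f + 2*n²)
√(C(I, -69) + (-789/(1/(-199 + 2106)) + 1243/2461)) = √((2*(-36) + 2*(-69)²) + (-789/(1/(-199 + 2106)) + 1243/2461)) = √((-72 + 2*4761) + (-789/(1/1907) + 1243*(1/2461))) = √((-72 + 9522) + (-789/1/1907 + 1243/2461)) = √(9450 + (-789*1907 + 1243/2461)) = √(9450 + (-1504623 + 1243/2461)) = √(9450 - 3702875960/2461) = √(-3679619510/2461) = I*√9055543614110/2461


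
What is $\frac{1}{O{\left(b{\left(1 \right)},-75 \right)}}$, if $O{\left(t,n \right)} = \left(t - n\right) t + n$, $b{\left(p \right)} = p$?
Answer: $1$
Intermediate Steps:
$O{\left(t,n \right)} = n + t \left(t - n\right)$ ($O{\left(t,n \right)} = t \left(t - n\right) + n = n + t \left(t - n\right)$)
$\frac{1}{O{\left(b{\left(1 \right)},-75 \right)}} = \frac{1}{-75 + 1^{2} - \left(-75\right) 1} = \frac{1}{-75 + 1 + 75} = 1^{-1} = 1$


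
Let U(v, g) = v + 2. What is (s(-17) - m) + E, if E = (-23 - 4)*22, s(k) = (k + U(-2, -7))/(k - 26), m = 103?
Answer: -29954/43 ≈ -696.60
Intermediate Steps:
U(v, g) = 2 + v
s(k) = k/(-26 + k) (s(k) = (k + (2 - 2))/(k - 26) = (k + 0)/(-26 + k) = k/(-26 + k))
E = -594 (E = -27*22 = -594)
(s(-17) - m) + E = (-17/(-26 - 17) - 1*103) - 594 = (-17/(-43) - 103) - 594 = (-17*(-1/43) - 103) - 594 = (17/43 - 103) - 594 = -4412/43 - 594 = -29954/43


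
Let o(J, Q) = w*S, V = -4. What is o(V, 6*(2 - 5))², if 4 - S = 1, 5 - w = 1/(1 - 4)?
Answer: 256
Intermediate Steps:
w = 16/3 (w = 5 - 1/(1 - 4) = 5 - 1/(-3) = 5 - 1*(-⅓) = 5 + ⅓ = 16/3 ≈ 5.3333)
S = 3 (S = 4 - 1*1 = 4 - 1 = 3)
o(J, Q) = 16 (o(J, Q) = (16/3)*3 = 16)
o(V, 6*(2 - 5))² = 16² = 256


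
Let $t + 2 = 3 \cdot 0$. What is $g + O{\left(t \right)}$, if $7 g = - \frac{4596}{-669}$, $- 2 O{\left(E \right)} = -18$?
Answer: $\frac{15581}{1561} \approx 9.9814$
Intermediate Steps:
$t = -2$ ($t = -2 + 3 \cdot 0 = -2 + 0 = -2$)
$O{\left(E \right)} = 9$ ($O{\left(E \right)} = \left(- \frac{1}{2}\right) \left(-18\right) = 9$)
$g = \frac{1532}{1561}$ ($g = \frac{\left(-4596\right) \frac{1}{-669}}{7} = \frac{\left(-4596\right) \left(- \frac{1}{669}\right)}{7} = \frac{1}{7} \cdot \frac{1532}{223} = \frac{1532}{1561} \approx 0.98142$)
$g + O{\left(t \right)} = \frac{1532}{1561} + 9 = \frac{15581}{1561}$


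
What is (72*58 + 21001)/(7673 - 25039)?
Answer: -25177/17366 ≈ -1.4498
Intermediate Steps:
(72*58 + 21001)/(7673 - 25039) = (4176 + 21001)/(-17366) = 25177*(-1/17366) = -25177/17366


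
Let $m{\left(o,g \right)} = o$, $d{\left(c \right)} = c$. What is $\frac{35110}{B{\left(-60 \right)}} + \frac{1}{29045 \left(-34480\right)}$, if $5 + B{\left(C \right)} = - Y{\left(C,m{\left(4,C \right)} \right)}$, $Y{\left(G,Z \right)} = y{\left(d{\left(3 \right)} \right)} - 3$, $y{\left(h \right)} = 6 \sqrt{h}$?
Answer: $\frac{8790416968987}{13019130800} - \frac{52665 \sqrt{3}}{26} \approx -2833.2$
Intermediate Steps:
$Y{\left(G,Z \right)} = -3 + 6 \sqrt{3}$ ($Y{\left(G,Z \right)} = 6 \sqrt{3} - 3 = -3 + 6 \sqrt{3}$)
$B{\left(C \right)} = -2 - 6 \sqrt{3}$ ($B{\left(C \right)} = -5 - \left(-3 + 6 \sqrt{3}\right) = -5 + \left(3 - 6 \sqrt{3}\right) = -2 - 6 \sqrt{3}$)
$\frac{35110}{B{\left(-60 \right)}} + \frac{1}{29045 \left(-34480\right)} = \frac{35110}{-2 - 6 \sqrt{3}} + \frac{1}{29045 \left(-34480\right)} = \frac{35110}{-2 - 6 \sqrt{3}} + \frac{1}{29045} \left(- \frac{1}{34480}\right) = \frac{35110}{-2 - 6 \sqrt{3}} - \frac{1}{1001471600} = - \frac{1}{1001471600} + \frac{35110}{-2 - 6 \sqrt{3}}$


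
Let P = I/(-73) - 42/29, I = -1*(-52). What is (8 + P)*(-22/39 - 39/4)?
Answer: -9945229/165126 ≈ -60.228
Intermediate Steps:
I = 52
P = -4574/2117 (P = 52/(-73) - 42/29 = 52*(-1/73) - 42*1/29 = -52/73 - 42/29 = -4574/2117 ≈ -2.1606)
(8 + P)*(-22/39 - 39/4) = (8 - 4574/2117)*(-22/39 - 39/4) = 12362*(-22*1/39 - 39*¼)/2117 = 12362*(-22/39 - 39/4)/2117 = (12362/2117)*(-1609/156) = -9945229/165126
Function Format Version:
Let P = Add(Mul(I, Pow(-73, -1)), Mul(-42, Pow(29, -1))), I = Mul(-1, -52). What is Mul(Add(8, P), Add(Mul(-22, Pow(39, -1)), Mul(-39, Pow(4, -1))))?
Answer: Rational(-9945229, 165126) ≈ -60.228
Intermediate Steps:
I = 52
P = Rational(-4574, 2117) (P = Add(Mul(52, Pow(-73, -1)), Mul(-42, Pow(29, -1))) = Add(Mul(52, Rational(-1, 73)), Mul(-42, Rational(1, 29))) = Add(Rational(-52, 73), Rational(-42, 29)) = Rational(-4574, 2117) ≈ -2.1606)
Mul(Add(8, P), Add(Mul(-22, Pow(39, -1)), Mul(-39, Pow(4, -1)))) = Mul(Add(8, Rational(-4574, 2117)), Add(Mul(-22, Pow(39, -1)), Mul(-39, Pow(4, -1)))) = Mul(Rational(12362, 2117), Add(Mul(-22, Rational(1, 39)), Mul(-39, Rational(1, 4)))) = Mul(Rational(12362, 2117), Add(Rational(-22, 39), Rational(-39, 4))) = Mul(Rational(12362, 2117), Rational(-1609, 156)) = Rational(-9945229, 165126)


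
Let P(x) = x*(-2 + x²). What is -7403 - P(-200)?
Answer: 7992197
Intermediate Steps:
-7403 - P(-200) = -7403 - (-200)*(-2 + (-200)²) = -7403 - (-200)*(-2 + 40000) = -7403 - (-200)*39998 = -7403 - 1*(-7999600) = -7403 + 7999600 = 7992197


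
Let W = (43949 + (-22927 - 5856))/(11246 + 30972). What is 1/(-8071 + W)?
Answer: -21109/170363156 ≈ -0.00012391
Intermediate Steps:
W = 7583/21109 (W = (43949 - 28783)/42218 = 15166*(1/42218) = 7583/21109 ≈ 0.35923)
1/(-8071 + W) = 1/(-8071 + 7583/21109) = 1/(-170363156/21109) = -21109/170363156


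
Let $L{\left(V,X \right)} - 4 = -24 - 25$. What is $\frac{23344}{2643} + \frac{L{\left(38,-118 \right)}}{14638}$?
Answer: $\frac{341590537}{38688234} \approx 8.8293$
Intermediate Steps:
$L{\left(V,X \right)} = -45$ ($L{\left(V,X \right)} = 4 - 49 = -45$)
$\frac{23344}{2643} + \frac{L{\left(38,-118 \right)}}{14638} = \frac{23344}{2643} - \frac{45}{14638} = \frac{341590537}{38688234}$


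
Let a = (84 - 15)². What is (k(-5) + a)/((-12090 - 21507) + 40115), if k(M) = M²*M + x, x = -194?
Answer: 2221/3259 ≈ 0.68150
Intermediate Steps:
a = 4761 (a = 69² = 4761)
k(M) = -194 + M³ (k(M) = M²*M - 194 = M³ - 194 = -194 + M³)
(k(-5) + a)/((-12090 - 21507) + 40115) = ((-194 + (-5)³) + 4761)/((-12090 - 21507) + 40115) = ((-194 - 125) + 4761)/(-33597 + 40115) = (-319 + 4761)/6518 = 4442*(1/6518) = 2221/3259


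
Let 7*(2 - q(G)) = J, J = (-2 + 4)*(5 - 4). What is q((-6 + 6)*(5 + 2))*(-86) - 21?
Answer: -1179/7 ≈ -168.43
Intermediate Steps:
J = 2 (J = 2*1 = 2)
q(G) = 12/7 (q(G) = 2 - ⅐*2 = 2 - 2/7 = 12/7)
q((-6 + 6)*(5 + 2))*(-86) - 21 = (12/7)*(-86) - 21 = -1032/7 - 21 = -1179/7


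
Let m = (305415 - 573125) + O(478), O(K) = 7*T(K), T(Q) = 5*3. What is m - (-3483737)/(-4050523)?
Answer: -1083943691152/4050523 ≈ -2.6761e+5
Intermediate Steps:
T(Q) = 15
O(K) = 105 (O(K) = 7*15 = 105)
m = -267605 (m = (305415 - 573125) + 105 = -267710 + 105 = -267605)
m - (-3483737)/(-4050523) = -267605 - (-3483737)/(-4050523) = -267605 - (-3483737)*(-1)/4050523 = -267605 - 1*3483737/4050523 = -267605 - 3483737/4050523 = -1083943691152/4050523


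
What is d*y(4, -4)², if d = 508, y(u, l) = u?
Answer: 8128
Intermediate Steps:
d*y(4, -4)² = 508*4² = 508*16 = 8128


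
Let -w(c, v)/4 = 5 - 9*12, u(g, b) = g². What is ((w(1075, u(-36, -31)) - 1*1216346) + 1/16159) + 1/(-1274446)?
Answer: -25040668673153389/20593772914 ≈ -1.2159e+6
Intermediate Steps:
w(c, v) = 412 (w(c, v) = -4*(5 - 9*12) = -4*(5 - 108) = -4*(-103) = 412)
((w(1075, u(-36, -31)) - 1*1216346) + 1/16159) + 1/(-1274446) = ((412 - 1*1216346) + 1/16159) + 1/(-1274446) = ((412 - 1216346) + 1/16159) - 1/1274446 = (-1215934 + 1/16159) - 1/1274446 = -19648277505/16159 - 1/1274446 = -25040668673153389/20593772914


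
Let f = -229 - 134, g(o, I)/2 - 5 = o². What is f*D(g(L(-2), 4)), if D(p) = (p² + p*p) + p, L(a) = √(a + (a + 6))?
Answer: -147378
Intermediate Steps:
L(a) = √(6 + 2*a) (L(a) = √(a + (6 + a)) = √(6 + 2*a))
g(o, I) = 10 + 2*o²
D(p) = p + 2*p² (D(p) = (p² + p²) + p = 2*p² + p = p + 2*p²)
f = -363
f*D(g(L(-2), 4)) = -363*(10 + 2*(√(6 + 2*(-2)))²)*(1 + 2*(10 + 2*(√(6 + 2*(-2)))²)) = -363*(10 + 2*(√(6 - 4))²)*(1 + 2*(10 + 2*(√(6 - 4))²)) = -363*(10 + 2*(√2)²)*(1 + 2*(10 + 2*(√2)²)) = -363*(10 + 2*2)*(1 + 2*(10 + 2*2)) = -363*(10 + 4)*(1 + 2*(10 + 4)) = -5082*(1 + 2*14) = -5082*(1 + 28) = -5082*29 = -363*406 = -147378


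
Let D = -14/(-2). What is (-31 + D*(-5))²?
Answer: 4356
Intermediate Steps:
D = 7 (D = -14*(-½) = 7)
(-31 + D*(-5))² = (-31 + 7*(-5))² = (-31 - 35)² = (-66)² = 4356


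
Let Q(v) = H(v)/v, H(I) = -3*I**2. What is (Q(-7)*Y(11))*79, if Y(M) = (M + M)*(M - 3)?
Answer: 291984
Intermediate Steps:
Y(M) = 2*M*(-3 + M) (Y(M) = (2*M)*(-3 + M) = 2*M*(-3 + M))
Q(v) = -3*v (Q(v) = (-3*v**2)/v = -3*v)
(Q(-7)*Y(11))*79 = ((-3*(-7))*(2*11*(-3 + 11)))*79 = (21*(2*11*8))*79 = (21*176)*79 = 3696*79 = 291984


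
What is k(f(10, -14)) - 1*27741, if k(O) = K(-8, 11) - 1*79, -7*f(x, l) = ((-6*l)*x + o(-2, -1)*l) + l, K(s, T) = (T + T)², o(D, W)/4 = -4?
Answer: -27336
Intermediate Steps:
o(D, W) = -16 (o(D, W) = 4*(-4) = -16)
K(s, T) = 4*T² (K(s, T) = (2*T)² = 4*T²)
f(x, l) = 15*l/7 + 6*l*x/7 (f(x, l) = -(((-6*l)*x - 16*l) + l)/7 = -((-6*l*x - 16*l) + l)/7 = -((-16*l - 6*l*x) + l)/7 = -(-15*l - 6*l*x)/7 = 15*l/7 + 6*l*x/7)
k(O) = 405 (k(O) = 4*11² - 1*79 = 4*121 - 79 = 484 - 79 = 405)
k(f(10, -14)) - 1*27741 = 405 - 1*27741 = 405 - 27741 = -27336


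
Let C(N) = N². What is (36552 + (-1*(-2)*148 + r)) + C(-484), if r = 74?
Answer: 271178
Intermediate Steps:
(36552 + (-1*(-2)*148 + r)) + C(-484) = (36552 + (-1*(-2)*148 + 74)) + (-484)² = (36552 + (2*148 + 74)) + 234256 = (36552 + (296 + 74)) + 234256 = (36552 + 370) + 234256 = 36922 + 234256 = 271178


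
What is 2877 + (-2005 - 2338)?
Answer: -1466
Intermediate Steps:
2877 + (-2005 - 2338) = 2877 - 4343 = -1466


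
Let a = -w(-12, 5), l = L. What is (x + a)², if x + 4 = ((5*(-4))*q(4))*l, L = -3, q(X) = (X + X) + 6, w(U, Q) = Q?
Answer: 690561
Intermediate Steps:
q(X) = 6 + 2*X (q(X) = 2*X + 6 = 6 + 2*X)
l = -3
a = -5 (a = -1*5 = -5)
x = 836 (x = -4 + ((5*(-4))*(6 + 2*4))*(-3) = -4 - 20*(6 + 8)*(-3) = -4 - 20*14*(-3) = -4 - 280*(-3) = -4 + 840 = 836)
(x + a)² = (836 - 5)² = 831² = 690561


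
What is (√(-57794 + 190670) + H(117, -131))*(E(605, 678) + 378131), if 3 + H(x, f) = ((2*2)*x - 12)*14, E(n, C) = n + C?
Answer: 2421040734 + 2276484*√3691 ≈ 2.5593e+9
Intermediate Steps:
E(n, C) = C + n
H(x, f) = -171 + 56*x (H(x, f) = -3 + ((2*2)*x - 12)*14 = -3 + (4*x - 12)*14 = -3 + (-12 + 4*x)*14 = -3 + (-168 + 56*x) = -171 + 56*x)
(√(-57794 + 190670) + H(117, -131))*(E(605, 678) + 378131) = (√(-57794 + 190670) + (-171 + 56*117))*((678 + 605) + 378131) = (√132876 + (-171 + 6552))*(1283 + 378131) = (6*√3691 + 6381)*379414 = (6381 + 6*√3691)*379414 = 2421040734 + 2276484*√3691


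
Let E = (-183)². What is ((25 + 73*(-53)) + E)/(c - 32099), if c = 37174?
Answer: 847/145 ≈ 5.8414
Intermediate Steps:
E = 33489
((25 + 73*(-53)) + E)/(c - 32099) = ((25 + 73*(-53)) + 33489)/(37174 - 32099) = ((25 - 3869) + 33489)/5075 = (-3844 + 33489)*(1/5075) = 29645*(1/5075) = 847/145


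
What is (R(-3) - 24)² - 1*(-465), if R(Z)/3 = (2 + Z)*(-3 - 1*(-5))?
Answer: 1365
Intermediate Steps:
R(Z) = 12 + 6*Z (R(Z) = 3*((2 + Z)*(-3 - 1*(-5))) = 3*((2 + Z)*(-3 + 5)) = 3*((2 + Z)*2) = 3*(4 + 2*Z) = 12 + 6*Z)
(R(-3) - 24)² - 1*(-465) = ((12 + 6*(-3)) - 24)² - 1*(-465) = ((12 - 18) - 24)² + 465 = (-6 - 24)² + 465 = (-30)² + 465 = 900 + 465 = 1365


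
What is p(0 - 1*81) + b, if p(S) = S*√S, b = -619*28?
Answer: -17332 - 729*I ≈ -17332.0 - 729.0*I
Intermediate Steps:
b = -17332
p(S) = S^(3/2)
p(0 - 1*81) + b = (0 - 1*81)^(3/2) - 17332 = (0 - 81)^(3/2) - 17332 = (-81)^(3/2) - 17332 = -729*I - 17332 = -17332 - 729*I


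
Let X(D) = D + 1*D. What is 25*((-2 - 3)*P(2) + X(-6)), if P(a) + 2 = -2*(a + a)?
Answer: 950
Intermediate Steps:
P(a) = -2 - 4*a (P(a) = -2 - 2*(a + a) = -2 - 4*a)
X(D) = 2*D (X(D) = D + D = 2*D)
25*((-2 - 3)*P(2) + X(-6)) = 25*((-2 - 3)*(-2 - 4*2) + 2*(-6)) = 25*(-5*(-2 - 8) - 12) = 25*(-5*(-10) - 12) = 25*(50 - 12) = 25*38 = 950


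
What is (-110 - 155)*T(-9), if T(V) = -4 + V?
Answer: 3445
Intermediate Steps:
(-110 - 155)*T(-9) = (-110 - 155)*(-4 - 9) = -265*(-13) = 3445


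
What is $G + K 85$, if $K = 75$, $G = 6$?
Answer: $6381$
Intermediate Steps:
$G + K 85 = 6 + 75 \cdot 85 = 6 + 6375 = 6381$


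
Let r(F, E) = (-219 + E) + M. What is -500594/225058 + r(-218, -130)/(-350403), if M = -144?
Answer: -87649342894/39430499187 ≈ -2.2229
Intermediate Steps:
r(F, E) = -363 + E (r(F, E) = (-219 + E) - 144 = -363 + E)
-500594/225058 + r(-218, -130)/(-350403) = -500594/225058 + (-363 - 130)/(-350403) = -500594*1/225058 - 493*(-1/350403) = -250297/112529 + 493/350403 = -87649342894/39430499187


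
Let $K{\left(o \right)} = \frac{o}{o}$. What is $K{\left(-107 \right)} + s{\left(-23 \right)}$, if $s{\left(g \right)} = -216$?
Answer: $-215$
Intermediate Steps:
$K{\left(o \right)} = 1$
$K{\left(-107 \right)} + s{\left(-23 \right)} = 1 - 216 = -215$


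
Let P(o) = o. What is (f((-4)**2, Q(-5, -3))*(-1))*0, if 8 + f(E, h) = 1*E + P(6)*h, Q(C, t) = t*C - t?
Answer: 0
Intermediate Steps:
Q(C, t) = -t + C*t (Q(C, t) = C*t - t = -t + C*t)
f(E, h) = -8 + E + 6*h (f(E, h) = -8 + (1*E + 6*h) = -8 + (E + 6*h) = -8 + E + 6*h)
(f((-4)**2, Q(-5, -3))*(-1))*0 = ((-8 + (-4)**2 + 6*(-3*(-1 - 5)))*(-1))*0 = ((-8 + 16 + 6*(-3*(-6)))*(-1))*0 = ((-8 + 16 + 6*18)*(-1))*0 = ((-8 + 16 + 108)*(-1))*0 = (116*(-1))*0 = -116*0 = 0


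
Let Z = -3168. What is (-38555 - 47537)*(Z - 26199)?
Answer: 2528263764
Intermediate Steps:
(-38555 - 47537)*(Z - 26199) = (-38555 - 47537)*(-3168 - 26199) = -86092*(-29367) = 2528263764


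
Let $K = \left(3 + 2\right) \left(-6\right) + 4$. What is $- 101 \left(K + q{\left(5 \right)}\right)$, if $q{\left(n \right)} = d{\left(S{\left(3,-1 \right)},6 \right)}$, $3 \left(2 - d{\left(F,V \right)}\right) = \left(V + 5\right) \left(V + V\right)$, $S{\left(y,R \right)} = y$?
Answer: $6868$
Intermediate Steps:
$K = -26$ ($K = 5 \left(-6\right) + 4 = -30 + 4 = -26$)
$d{\left(F,V \right)} = 2 - \frac{2 V \left(5 + V\right)}{3}$ ($d{\left(F,V \right)} = 2 - \frac{\left(V + 5\right) \left(V + V\right)}{3} = 2 - \frac{\left(5 + V\right) 2 V}{3} = 2 - \frac{2 V \left(5 + V\right)}{3}$)
$q{\left(n \right)} = -42$ ($q{\left(n \right)} = 2 - 20 - \frac{2 \cdot 6^{2}}{3} = 2 - 20 - 24 = -42$)
$- 101 \left(K + q{\left(5 \right)}\right) = - 101 \left(-26 - 42\right) = \left(-101\right) \left(-68\right) = 6868$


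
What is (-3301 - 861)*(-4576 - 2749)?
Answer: 30486650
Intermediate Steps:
(-3301 - 861)*(-4576 - 2749) = -4162*(-7325) = 30486650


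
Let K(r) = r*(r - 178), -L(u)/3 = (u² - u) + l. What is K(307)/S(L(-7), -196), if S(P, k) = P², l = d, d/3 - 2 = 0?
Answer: 13201/11532 ≈ 1.1447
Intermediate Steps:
d = 6 (d = 6 + 3*0 = 6 + 0 = 6)
l = 6
L(u) = -18 - 3*u² + 3*u (L(u) = -3*((u² - u) + 6) = -3*(6 + u² - u) = -18 - 3*u² + 3*u)
K(r) = r*(-178 + r)
K(307)/S(L(-7), -196) = (307*(-178 + 307))/((-18 - 3*(-7)² + 3*(-7))²) = (307*129)/((-18 - 3*49 - 21)²) = 39603/((-18 - 147 - 21)²) = 39603/((-186)²) = 39603/34596 = 39603*(1/34596) = 13201/11532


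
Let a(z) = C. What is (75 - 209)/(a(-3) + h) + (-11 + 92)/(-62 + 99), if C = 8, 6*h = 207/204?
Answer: -584297/41107 ≈ -14.214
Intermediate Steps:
h = 23/136 (h = (207/204)/6 = (207*(1/204))/6 = (⅙)*(69/68) = 23/136 ≈ 0.16912)
a(z) = 8
(75 - 209)/(a(-3) + h) + (-11 + 92)/(-62 + 99) = (75 - 209)/(8 + 23/136) + (-11 + 92)/(-62 + 99) = -134/1111/136 + 81/37 = -134*136/1111 + 81*(1/37) = -18224/1111 + 81/37 = -584297/41107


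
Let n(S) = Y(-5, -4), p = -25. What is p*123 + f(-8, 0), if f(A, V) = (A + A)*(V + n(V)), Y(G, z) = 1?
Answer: -3091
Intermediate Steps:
n(S) = 1
f(A, V) = 2*A*(1 + V) (f(A, V) = (A + A)*(V + 1) = (2*A)*(1 + V) = 2*A*(1 + V))
p*123 + f(-8, 0) = -25*123 + 2*(-8)*(1 + 0) = -3075 + 2*(-8)*1 = -3075 - 16 = -3091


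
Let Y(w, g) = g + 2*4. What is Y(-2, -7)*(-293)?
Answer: -293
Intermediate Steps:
Y(w, g) = 8 + g (Y(w, g) = g + 8 = 8 + g)
Y(-2, -7)*(-293) = (8 - 7)*(-293) = 1*(-293) = -293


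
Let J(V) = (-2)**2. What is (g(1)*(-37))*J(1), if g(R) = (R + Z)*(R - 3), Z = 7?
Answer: 2368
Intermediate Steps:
J(V) = 4
g(R) = (-3 + R)*(7 + R) (g(R) = (R + 7)*(R - 3) = (7 + R)*(-3 + R) = (-3 + R)*(7 + R))
(g(1)*(-37))*J(1) = ((-21 + 1**2 + 4*1)*(-37))*4 = ((-21 + 1 + 4)*(-37))*4 = -16*(-37)*4 = 592*4 = 2368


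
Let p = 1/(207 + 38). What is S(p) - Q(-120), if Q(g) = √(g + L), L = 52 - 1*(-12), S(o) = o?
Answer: 1/245 - 2*I*√14 ≈ 0.0040816 - 7.4833*I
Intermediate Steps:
p = 1/245 ≈ 0.0040816
L = 64 (L = 52 + 12 = 64)
Q(g) = √(64 + g) (Q(g) = √(g + 64) = √(64 + g))
S(p) - Q(-120) = 1/245 - √(64 - 120) = 1/245 - √(-56) = 1/245 - 2*I*√14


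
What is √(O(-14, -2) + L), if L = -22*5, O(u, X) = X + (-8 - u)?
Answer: I*√106 ≈ 10.296*I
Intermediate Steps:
O(u, X) = -8 + X - u
L = -110
√(O(-14, -2) + L) = √((-8 - 2 - 1*(-14)) - 110) = √((-8 - 2 + 14) - 110) = √(4 - 110) = √(-106) = I*√106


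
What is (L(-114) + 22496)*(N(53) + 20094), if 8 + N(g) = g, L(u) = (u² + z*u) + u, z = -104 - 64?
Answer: 1098179670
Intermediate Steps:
z = -168
L(u) = u² - 167*u (L(u) = (u² - 168*u) + u = u² - 167*u)
N(g) = -8 + g
(L(-114) + 22496)*(N(53) + 20094) = (-114*(-167 - 114) + 22496)*((-8 + 53) + 20094) = (-114*(-281) + 22496)*(45 + 20094) = (32034 + 22496)*20139 = 54530*20139 = 1098179670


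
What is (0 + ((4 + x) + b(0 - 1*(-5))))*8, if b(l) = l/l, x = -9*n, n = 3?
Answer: -176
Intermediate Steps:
x = -27 (x = -9*3 = -27)
b(l) = 1
(0 + ((4 + x) + b(0 - 1*(-5))))*8 = (0 + ((4 - 27) + 1))*8 = (0 + (-23 + 1))*8 = (0 - 22)*8 = -22*8 = -176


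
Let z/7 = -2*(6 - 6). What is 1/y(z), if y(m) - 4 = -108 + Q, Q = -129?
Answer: -1/233 ≈ -0.0042918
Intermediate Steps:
z = 0 (z = 7*(-2*(6 - 6)) = 7*(-2*0) = 7*0 = 0)
y(m) = -233 (y(m) = 4 + (-108 - 129) = 4 - 237 = -233)
1/y(z) = 1/(-233) = -1/233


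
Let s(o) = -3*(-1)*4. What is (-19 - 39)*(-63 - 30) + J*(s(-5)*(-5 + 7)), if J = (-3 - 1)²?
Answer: 5778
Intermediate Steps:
J = 16 (J = (-4)² = 16)
s(o) = 12 (s(o) = 3*4 = 12)
(-19 - 39)*(-63 - 30) + J*(s(-5)*(-5 + 7)) = (-19 - 39)*(-63 - 30) + 16*(12*(-5 + 7)) = -58*(-93) + 16*(12*2) = 5394 + 16*24 = 5394 + 384 = 5778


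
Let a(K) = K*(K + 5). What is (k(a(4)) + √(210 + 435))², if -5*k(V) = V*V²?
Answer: 2176798461/25 - 93312*√645/5 ≈ 8.6598e+7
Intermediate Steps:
a(K) = K*(5 + K)
k(V) = -V³/5 (k(V) = -V*V²/5 = -V³/5)
(k(a(4)) + √(210 + 435))² = (-64*(5 + 4)³/5 + √(210 + 435))² = (-(4*9)³/5 + √645)² = (-⅕*36³ + √645)² = (-⅕*46656 + √645)² = (-46656/5 + √645)²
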